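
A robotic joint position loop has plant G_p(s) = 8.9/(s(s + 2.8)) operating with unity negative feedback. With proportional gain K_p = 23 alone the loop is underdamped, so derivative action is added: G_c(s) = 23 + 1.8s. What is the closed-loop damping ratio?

Forward path: (23 + 1.8s)·8.9/(s(s+2.8)). The closed-loop characteristic equation is s² + (2.8 + 8.9·1.8)s + 8.9·23 = 0.
That is s² + 18.82s + 204.7 = 0, so ω_n = 14.31 rad/s and ζ = 18.82/(2·14.31) = 0.6577.

ζ = 0.658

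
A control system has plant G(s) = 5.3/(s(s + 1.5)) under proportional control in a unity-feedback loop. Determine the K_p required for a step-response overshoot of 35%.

From %OS = 100·exp(−πζ/√(1−ζ²)) = 35%, ζ = −ln(0.35)/√(π²+ln²(0.35)) = 0.3169.
Characteristic equation s² + 1.5s + 5.3K_p = 0 gives ζ = 1.5/(2√(5.3K_p)).
Setting ζ = 0.3169: √(5.3K_p) = 1.5/(2·0.3169) = 2.366, so K_p = 5.6/5.3 = 1.06.

K_p = 1.06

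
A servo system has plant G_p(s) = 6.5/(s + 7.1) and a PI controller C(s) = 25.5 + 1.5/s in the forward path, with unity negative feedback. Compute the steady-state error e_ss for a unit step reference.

0

The open loop C(s)G_p(s) has a pole at the origin (type 1), so the static position error constant is infinite and e_ss = 1/(1+∞) = 0.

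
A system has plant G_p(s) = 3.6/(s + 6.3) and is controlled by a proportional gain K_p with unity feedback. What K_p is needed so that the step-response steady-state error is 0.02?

For a type-0 loop with proportional control, e_ss = 1/(1 + K_p·G_p(0)).
G_p(0) = 0.5714. Require 1/(1 + K_p·0.5714) = 0.02, so 1 + 0.5714·K_p = 50.
K_p = (50 − 1)/0.5714 = 85.7.

K_p = 85.7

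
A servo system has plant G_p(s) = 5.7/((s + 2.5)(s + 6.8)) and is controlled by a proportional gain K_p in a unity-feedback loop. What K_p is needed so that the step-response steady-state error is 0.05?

Steady-state error for a unit step on this type-0 loop is 1/(1 + K_p·G_p(0)).
G_p(0) = 0.3353. Require 1/(1 + K_p·0.3353) = 0.05, so 1 + 0.3353·K_p = 20.
K_p = (20 − 1)/0.3353 = 56.7.

K_p = 56.7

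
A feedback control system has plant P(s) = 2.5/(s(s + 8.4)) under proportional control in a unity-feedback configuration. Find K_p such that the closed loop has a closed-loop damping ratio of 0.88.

K_p = 9.11

Closed-loop characteristic equation: s² + 8.4s + K_p·2.5 = 0.
So ω_n = √(2.5K_p) and 2ζω_n = 8.4, giving ζ = 8.4/(2√(2.5K_p)).
Setting ζ = 0.88: √(2.5K_p) = 8.4/(2·0.88) = 4.773, so K_p = 22.78/2.5 = 9.11.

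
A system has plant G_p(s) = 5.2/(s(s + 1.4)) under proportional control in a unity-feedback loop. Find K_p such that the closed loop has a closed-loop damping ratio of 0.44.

Closed-loop characteristic equation: s² + 1.4s + K_p·5.2 = 0.
So ω_n = √(5.2K_p) and 2ζω_n = 1.4, giving ζ = 1.4/(2√(5.2K_p)).
Setting ζ = 0.44: √(5.2K_p) = 1.4/(2·0.44) = 1.591, so K_p = 2.531/5.2 = 0.487.

K_p = 0.487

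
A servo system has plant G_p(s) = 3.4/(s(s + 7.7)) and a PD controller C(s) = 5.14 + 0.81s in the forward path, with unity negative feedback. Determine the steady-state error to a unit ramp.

0.441

The loop has one pole at the origin (type 1). Velocity error constant K_v = lim_{s→0} s·C(s)G_p(s) = 5.14·3.4/7.7 = 2.27.
Steady-state error to a unit ramp: e_ss = 1/K_v = 0.441.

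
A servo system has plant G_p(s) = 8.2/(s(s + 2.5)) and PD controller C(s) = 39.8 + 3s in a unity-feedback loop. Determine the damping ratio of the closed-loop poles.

ζ = 0.75

Forward path: (39.8 + 3s)·8.2/(s(s+2.5)). The closed-loop characteristic equation is s² + (2.5 + 8.2·3)s + 8.2·39.8 = 0.
That is s² + 27.1s + 326.4 = 0, so ω_n = 18.07 rad/s and ζ = 27.1/(2·18.07) = 0.7501.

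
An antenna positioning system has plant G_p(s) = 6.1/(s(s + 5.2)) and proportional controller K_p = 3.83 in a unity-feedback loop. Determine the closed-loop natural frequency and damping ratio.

ω_n = 4.83 rad/s, ζ = 0.538

The closed-loop denominator is s(s+5.2) + 3.83·6.1 = s² + 5.2s + 23.36.
So ω_n² = 23.36 ⇒ ω_n = 4.834 rad/s, and ζ = 5.2/(2ω_n) = 0.538.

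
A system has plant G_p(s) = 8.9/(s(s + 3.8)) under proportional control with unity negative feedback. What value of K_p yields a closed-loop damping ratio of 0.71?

Closed-loop characteristic equation: s² + 3.8s + K_p·8.9 = 0.
So ω_n = √(8.9K_p) and 2ζω_n = 3.8, giving ζ = 3.8/(2√(8.9K_p)).
Setting ζ = 0.71: √(8.9K_p) = 3.8/(2·0.71) = 2.676, so K_p = 7.161/8.9 = 0.805.

K_p = 0.805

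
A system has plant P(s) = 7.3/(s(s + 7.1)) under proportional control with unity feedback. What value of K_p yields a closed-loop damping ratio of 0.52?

Closed-loop characteristic equation: s² + 7.1s + K_p·7.3 = 0.
So ω_n = √(7.3K_p) and 2ζω_n = 7.1, giving ζ = 7.1/(2√(7.3K_p)).
Setting ζ = 0.52: √(7.3K_p) = 7.1/(2·0.52) = 6.827, so K_p = 46.61/7.3 = 6.38.

K_p = 6.38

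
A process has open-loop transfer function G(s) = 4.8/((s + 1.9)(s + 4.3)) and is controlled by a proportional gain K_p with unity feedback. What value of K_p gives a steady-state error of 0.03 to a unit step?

The loop is type 0, so e_ss(step) = 1/(1 + K_pos) with K_pos = K_p·G(0).
G(0) = 0.5875. Require 1/(1 + K_p·0.5875) = 0.03, so 1 + 0.5875·K_p = 33.33.
K_p = (33.33 − 1)/0.5875 = 55.

K_p = 55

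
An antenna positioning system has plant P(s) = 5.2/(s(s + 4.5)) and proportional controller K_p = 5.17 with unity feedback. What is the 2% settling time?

T_s ≈ 1.78 s

Closed-loop characteristic equation: s² + 4.5s + 26.88 = 0, so ω_n = 5.185 rad/s and ζ = 4.5/(2·5.185) = 0.4339.
2% settling time T_s ≈ 4/(ζω_n) = 4/2.25 = 1.78 s.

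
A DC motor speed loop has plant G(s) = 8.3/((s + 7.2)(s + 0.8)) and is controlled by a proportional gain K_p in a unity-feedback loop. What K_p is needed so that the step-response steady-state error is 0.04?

K_p = 16.7

The loop is type 0, so e_ss(step) = 1/(1 + K_pos) with K_pos = K_p·G(0).
G(0) = 1.441. Require 1/(1 + K_p·1.441) = 0.04, so 1 + 1.441·K_p = 25.
K_p = (25 − 1)/1.441 = 16.7.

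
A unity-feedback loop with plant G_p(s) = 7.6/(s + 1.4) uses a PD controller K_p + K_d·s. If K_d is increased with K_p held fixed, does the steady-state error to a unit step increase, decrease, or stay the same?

K_d affects only the transient (the s-coefficient); the DC loop gain, and hence e_ss, depends only on K_p.

unchanged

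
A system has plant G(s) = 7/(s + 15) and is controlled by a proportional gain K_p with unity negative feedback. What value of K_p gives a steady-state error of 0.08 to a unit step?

Steady-state error for a unit step on this type-0 loop is 1/(1 + K_p·G(0)).
G(0) = 0.4667. Require 1/(1 + K_p·0.4667) = 0.08, so 1 + 0.4667·K_p = 12.5.
K_p = (12.5 − 1)/0.4667 = 24.6.

K_p = 24.6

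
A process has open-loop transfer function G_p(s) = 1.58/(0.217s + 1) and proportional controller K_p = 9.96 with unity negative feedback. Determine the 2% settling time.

T_s ≈ 0.0519 s

Closed loop: T(s) = K_p·G_p/(1+K_p·G_p) = 15.74/(0.217s + 1 + 15.74), with pole at s = −(1 + 15.74)/0.217 = −77.13.
τ = 1/77.13 = 0.01297 s, so 2% settling time ≈ 4τ = 0.0519 s.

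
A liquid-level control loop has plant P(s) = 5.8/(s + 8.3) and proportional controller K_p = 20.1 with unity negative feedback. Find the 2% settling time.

Closed-loop transfer function: T(s) = K_p·P(s)/(1 + K_p·P(s)) = 116.6/(s + 8.3 + 116.6) = 116.6/(s + 124.9).
Time constant τ = 1/124.9 = 0.008008 s, so the 2% settling time is about 4τ = 0.032 s.

T_s ≈ 0.032 s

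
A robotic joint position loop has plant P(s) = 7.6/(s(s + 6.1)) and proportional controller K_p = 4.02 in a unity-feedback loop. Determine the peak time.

T_p = 0.682 s

From 1 + K_pP(s) = 0: s² + 6.1s + 30.55 = 0 ⇒ ω_n = 5.527, ζ = 0.5518.
Damped frequency ω_d = ω_n√(1−ζ²) = 4.61 rad/s, so peak time T_p = π/ω_d = 0.682 s.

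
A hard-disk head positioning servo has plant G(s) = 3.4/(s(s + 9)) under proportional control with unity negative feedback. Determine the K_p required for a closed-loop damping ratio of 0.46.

K_p = 28.1

Closed-loop characteristic equation: s² + 9s + K_p·3.4 = 0.
So ω_n = √(3.4K_p) and 2ζω_n = 9, giving ζ = 9/(2√(3.4K_p)).
Setting ζ = 0.46: √(3.4K_p) = 9/(2·0.46) = 9.783, so K_p = 95.7/3.4 = 28.1.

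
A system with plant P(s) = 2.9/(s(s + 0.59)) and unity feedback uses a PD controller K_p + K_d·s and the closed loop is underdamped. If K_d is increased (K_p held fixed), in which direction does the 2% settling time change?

Characteristic equation s² + (0.59 + 2.9K_d)s + 2.9K_p = 0: raising K_d increases ζω_n = (0.59+2.9K_d)/2 while the loop stays underdamped, so T_s ≈ 4/(ζω_n) decreases.

decrease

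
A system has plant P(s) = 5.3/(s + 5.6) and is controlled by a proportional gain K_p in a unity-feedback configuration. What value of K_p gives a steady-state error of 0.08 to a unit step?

K_p = 12.2

For a type-0 loop with proportional control, e_ss = 1/(1 + K_p·P(0)).
P(0) = 0.9464. Require 1/(1 + K_p·0.9464) = 0.08, so 1 + 0.9464·K_p = 12.5.
K_p = (12.5 − 1)/0.9464 = 12.2.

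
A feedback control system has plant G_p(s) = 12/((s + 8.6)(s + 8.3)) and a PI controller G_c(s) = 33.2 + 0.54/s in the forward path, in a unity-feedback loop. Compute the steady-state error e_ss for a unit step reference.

0

The open loop G_c(s)G_p(s) has a pole at the origin (type 1), so the static position error constant is infinite and e_ss = 1/(1+∞) = 0.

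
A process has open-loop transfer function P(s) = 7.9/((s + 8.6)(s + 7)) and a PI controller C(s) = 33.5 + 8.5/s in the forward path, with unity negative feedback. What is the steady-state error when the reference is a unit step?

0

The open loop C(s)P(s) has a pole at the origin (type 1), so the static position error constant is infinite and e_ss = 1/(1+∞) = 0.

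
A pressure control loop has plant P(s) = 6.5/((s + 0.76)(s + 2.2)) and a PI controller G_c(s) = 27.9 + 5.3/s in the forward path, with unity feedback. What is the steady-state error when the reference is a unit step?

The open loop G_c(s)P(s) has a pole at the origin (type 1), so the static position error constant is infinite and e_ss = 1/(1+∞) = 0.

0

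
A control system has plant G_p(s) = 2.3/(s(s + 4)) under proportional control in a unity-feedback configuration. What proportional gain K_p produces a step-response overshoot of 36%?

From %OS = 100·exp(−πζ/√(1−ζ²)) = 36%, ζ = −ln(0.36)/√(π²+ln²(0.36)) = 0.3093.
Characteristic equation s² + 4s + 2.3K_p = 0 gives ζ = 4/(2√(2.3K_p)).
Setting ζ = 0.3093: √(2.3K_p) = 4/(2·0.3093) = 6.467, so K_p = 41.82/2.3 = 18.2.

K_p = 18.2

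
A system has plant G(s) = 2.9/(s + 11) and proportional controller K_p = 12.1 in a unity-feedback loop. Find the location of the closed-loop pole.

Closed-loop transfer function: T(s) = K_p·G(s)/(1 + K_p·G(s)) = 35.09/(s + 11 + 35.09) = 35.09/(s + 46.09).
The closed-loop pole is at s = −46.09.

s = -46.09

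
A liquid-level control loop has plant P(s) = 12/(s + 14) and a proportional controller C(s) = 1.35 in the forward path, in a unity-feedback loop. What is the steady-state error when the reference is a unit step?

The loop is type 0. Static position error constant K_pos = C(0)·P(0) = 1.35·0.8571 = 1.157.
Steady-state error to a unit step: e_ss = 1/(1+K_pos) = 1/2.157 = 0.464.

0.464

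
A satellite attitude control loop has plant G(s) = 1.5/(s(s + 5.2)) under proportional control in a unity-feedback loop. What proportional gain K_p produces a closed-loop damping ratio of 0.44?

Closed-loop characteristic equation: s² + 5.2s + K_p·1.5 = 0.
So ω_n = √(1.5K_p) and 2ζω_n = 5.2, giving ζ = 5.2/(2√(1.5K_p)).
Setting ζ = 0.44: √(1.5K_p) = 5.2/(2·0.44) = 5.909, so K_p = 34.92/1.5 = 23.3.

K_p = 23.3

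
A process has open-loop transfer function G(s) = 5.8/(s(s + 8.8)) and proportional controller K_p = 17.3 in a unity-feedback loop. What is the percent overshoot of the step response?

21.5%

Closed-loop characteristic equation: s² + 8.8s + 100.3 = 0, so ω_n = 10.02 rad/s and ζ = 8.8/(2·10.02) = 0.4393.
%OS = 100·exp(−πζ/√(1−ζ²)) = 100·exp(−π·0.4393/√0.8071) = 21.5%.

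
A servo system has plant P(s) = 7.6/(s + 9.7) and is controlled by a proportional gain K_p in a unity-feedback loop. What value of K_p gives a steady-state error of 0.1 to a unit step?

The loop is type 0, so e_ss(step) = 1/(1 + K_pos) with K_pos = K_p·P(0).
P(0) = 0.7835. Require 1/(1 + K_p·0.7835) = 0.1, so 1 + 0.7835·K_p = 10.
K_p = (10 − 1)/0.7835 = 11.5.

K_p = 11.5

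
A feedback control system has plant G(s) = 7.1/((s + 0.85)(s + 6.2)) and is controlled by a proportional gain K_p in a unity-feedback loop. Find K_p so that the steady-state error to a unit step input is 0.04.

K_p = 17.8

The loop is type 0, so e_ss(step) = 1/(1 + K_pos) with K_pos = K_p·G(0).
G(0) = 1.347. Require 1/(1 + K_p·1.347) = 0.04, so 1 + 1.347·K_p = 25.
K_p = (25 − 1)/1.347 = 17.8.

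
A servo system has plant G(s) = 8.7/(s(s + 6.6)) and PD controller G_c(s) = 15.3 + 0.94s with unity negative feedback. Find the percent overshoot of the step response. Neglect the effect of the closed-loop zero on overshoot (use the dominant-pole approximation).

Forward path: (15.3 + 0.94s)·8.7/(s(s+6.6)). The closed-loop characteristic equation is s² + (6.6 + 8.7·0.94)s + 8.7·15.3 = 0.
That is s² + 14.78s + 133.1 = 0, so ω_n = 11.54 rad/s and ζ = 14.78/(2·11.54) = 0.6404.
%OS = 100·exp(−πζ/√(1−ζ²)) = 7.28%.

7.28%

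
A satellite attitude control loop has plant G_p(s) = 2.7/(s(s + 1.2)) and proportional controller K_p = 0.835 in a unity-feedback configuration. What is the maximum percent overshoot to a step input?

25.4%

Closed-loop characteristic equation: s² + 1.2s + 2.255 = 0, so ω_n = 1.501 rad/s and ζ = 1.2/(2·1.501) = 0.3996.
%OS = 100·exp(−πζ/√(1−ζ²)) = 100·exp(−π·0.3996/√0.8403) = 25.4%.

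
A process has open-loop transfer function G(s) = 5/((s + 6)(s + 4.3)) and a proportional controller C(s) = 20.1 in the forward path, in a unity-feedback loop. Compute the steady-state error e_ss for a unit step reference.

0.204

The loop is type 0. Static position error constant K_pos = C(0)·G(0) = 20.1·0.1938 = 3.895.
Steady-state error to a unit step: e_ss = 1/(1+K_pos) = 1/4.895 = 0.204.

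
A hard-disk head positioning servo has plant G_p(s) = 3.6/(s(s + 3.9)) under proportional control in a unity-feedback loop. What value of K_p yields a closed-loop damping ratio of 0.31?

K_p = 11

Closed-loop characteristic equation: s² + 3.9s + K_p·3.6 = 0.
So ω_n = √(3.6K_p) and 2ζω_n = 3.9, giving ζ = 3.9/(2√(3.6K_p)).
Setting ζ = 0.31: √(3.6K_p) = 3.9/(2·0.31) = 6.29, so K_p = 39.57/3.6 = 11.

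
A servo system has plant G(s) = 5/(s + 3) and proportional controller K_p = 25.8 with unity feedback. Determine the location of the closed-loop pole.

s = -132

Closed-loop transfer function: T(s) = K_p·G(s)/(1 + K_p·G(s)) = 129/(s + 3 + 129) = 129/(s + 132).
The closed-loop pole is at s = −132.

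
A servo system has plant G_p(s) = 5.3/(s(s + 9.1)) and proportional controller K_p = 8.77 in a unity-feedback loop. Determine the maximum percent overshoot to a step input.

The closed-loop denominator s² + 9.1s + 46.48 gives ω_n = √46.48 = 6.818 and ζ = 9.1/(2ω_n) = 0.6674.
%OS = 100·exp(−πζ/√(1−ζ²)) = 100·exp(−π·0.6674/√0.5546) = 5.99%.

5.99%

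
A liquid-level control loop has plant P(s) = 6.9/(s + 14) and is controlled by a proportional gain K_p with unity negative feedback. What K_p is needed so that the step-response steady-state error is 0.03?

Steady-state error for a unit step on this type-0 loop is 1/(1 + K_p·P(0)).
P(0) = 0.4929. Require 1/(1 + K_p·0.4929) = 0.03, so 1 + 0.4929·K_p = 33.33.
K_p = (33.33 − 1)/0.4929 = 65.6.

K_p = 65.6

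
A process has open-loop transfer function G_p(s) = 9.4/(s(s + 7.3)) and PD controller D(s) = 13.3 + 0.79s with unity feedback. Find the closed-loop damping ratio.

Forward path: (13.3 + 0.79s)·9.4/(s(s+7.3)). The closed-loop characteristic equation is s² + (7.3 + 9.4·0.79)s + 9.4·13.3 = 0.
That is s² + 14.73s + 125 = 0, so ω_n = 11.18 rad/s and ζ = 14.73/(2·11.18) = 0.6585.

ζ = 0.659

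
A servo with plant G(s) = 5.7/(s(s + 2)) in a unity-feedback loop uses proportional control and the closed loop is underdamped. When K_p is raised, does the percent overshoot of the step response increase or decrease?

ζ = 2/(2√(5.7K_p)) decreases as K_p grows; lower damping means more overshoot.

increase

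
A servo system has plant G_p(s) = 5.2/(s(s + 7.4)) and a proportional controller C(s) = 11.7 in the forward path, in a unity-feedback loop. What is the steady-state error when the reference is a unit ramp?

0.122

The loop has one pole at the origin (type 1). Velocity error constant K_v = lim_{s→0} s·C(s)G_p(s) = 11.7·5.2/7.4 = 8.222.
Steady-state error to a unit ramp: e_ss = 1/K_v = 0.122.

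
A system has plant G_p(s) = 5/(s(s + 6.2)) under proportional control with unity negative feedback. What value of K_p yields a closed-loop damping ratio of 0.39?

Closed-loop characteristic equation: s² + 6.2s + K_p·5 = 0.
So ω_n = √(5K_p) and 2ζω_n = 6.2, giving ζ = 6.2/(2√(5K_p)).
Setting ζ = 0.39: √(5K_p) = 6.2/(2·0.39) = 7.949, so K_p = 63.18/5 = 12.6.

K_p = 12.6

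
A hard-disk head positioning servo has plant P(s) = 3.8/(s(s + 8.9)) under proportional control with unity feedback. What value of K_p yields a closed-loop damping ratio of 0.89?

K_p = 6.58

Closed-loop characteristic equation: s² + 8.9s + K_p·3.8 = 0.
So ω_n = √(3.8K_p) and 2ζω_n = 8.9, giving ζ = 8.9/(2√(3.8K_p)).
Setting ζ = 0.89: √(3.8K_p) = 8.9/(2·0.89) = 5, so K_p = 25/3.8 = 6.58.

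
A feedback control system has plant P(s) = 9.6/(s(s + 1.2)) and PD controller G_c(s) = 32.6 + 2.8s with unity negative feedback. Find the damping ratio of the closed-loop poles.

ζ = 0.794

Forward path: (32.6 + 2.8s)·9.6/(s(s+1.2)). The closed-loop characteristic equation is s² + (1.2 + 9.6·2.8)s + 9.6·32.6 = 0.
That is s² + 28.08s + 313 = 0, so ω_n = 17.69 rad/s and ζ = 28.08/(2·17.69) = 0.7936.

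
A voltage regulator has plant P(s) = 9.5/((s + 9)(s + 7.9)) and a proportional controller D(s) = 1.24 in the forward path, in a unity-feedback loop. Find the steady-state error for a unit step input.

The loop is type 0. Static position error constant K_pos = D(0)·P(0) = 1.24·0.1336 = 0.1657.
Steady-state error to a unit step: e_ss = 1/(1+K_pos) = 1/1.166 = 0.858.

0.858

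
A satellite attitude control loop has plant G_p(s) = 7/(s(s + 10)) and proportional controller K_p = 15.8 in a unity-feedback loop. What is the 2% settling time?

T_s ≈ 0.8 s

Closed-loop characteristic equation: s² + 10s + 110.6 = 0, so ω_n = 10.52 rad/s and ζ = 10/(2·10.52) = 0.4754.
2% settling time T_s ≈ 4/(ζω_n) = 4/5 = 0.8 s.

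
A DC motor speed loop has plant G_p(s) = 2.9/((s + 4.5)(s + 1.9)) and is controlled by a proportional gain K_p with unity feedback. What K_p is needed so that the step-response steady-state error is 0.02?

K_p = 144

The loop is type 0, so e_ss(step) = 1/(1 + K_pos) with K_pos = K_p·G_p(0).
G_p(0) = 0.3392. Require 1/(1 + K_p·0.3392) = 0.02, so 1 + 0.3392·K_p = 50.
K_p = (50 − 1)/0.3392 = 144.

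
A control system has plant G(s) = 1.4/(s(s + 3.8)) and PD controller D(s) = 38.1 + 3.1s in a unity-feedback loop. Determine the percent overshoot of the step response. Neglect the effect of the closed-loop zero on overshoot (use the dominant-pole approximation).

12.1%

Forward path: (38.1 + 3.1s)·1.4/(s(s+3.8)). The closed-loop characteristic equation is s² + (3.8 + 1.4·3.1)s + 1.4·38.1 = 0.
That is s² + 8.14s + 53.34 = 0, so ω_n = 7.303 rad/s and ζ = 8.14/(2·7.303) = 0.5573.
%OS = 100·exp(−πζ/√(1−ζ²)) = 12.1%.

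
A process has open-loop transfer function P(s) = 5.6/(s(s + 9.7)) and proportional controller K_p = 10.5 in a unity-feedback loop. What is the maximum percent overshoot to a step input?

7.69%

From 1 + K_pP(s) = 0: s² + 9.7s + 58.8 = 0 ⇒ ω_n = 7.668, ζ = 0.6325.
%OS = 100·exp(−πζ/√(1−ζ²)) = 100·exp(−π·0.6325/√0.6) = 7.69%.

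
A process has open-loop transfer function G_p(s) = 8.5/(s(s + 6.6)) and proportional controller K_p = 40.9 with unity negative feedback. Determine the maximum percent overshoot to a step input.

The closed-loop denominator s² + 6.6s + 347.6 gives ω_n = √347.6 = 18.65 and ζ = 6.6/(2ω_n) = 0.177.
%OS = 100·exp(−πζ/√(1−ζ²)) = 100·exp(−π·0.177/√0.9687) = 56.8%.

56.8%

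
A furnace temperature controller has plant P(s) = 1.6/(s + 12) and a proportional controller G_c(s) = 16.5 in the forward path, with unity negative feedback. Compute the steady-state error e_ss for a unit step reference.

The loop is type 0. Static position error constant K_pos = G_c(0)·P(0) = 16.5·0.1333 = 2.2.
Steady-state error to a unit step: e_ss = 1/(1+K_pos) = 1/3.2 = 0.312.

0.312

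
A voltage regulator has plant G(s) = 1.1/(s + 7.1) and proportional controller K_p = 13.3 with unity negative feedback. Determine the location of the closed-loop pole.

s = -21.73

Closed-loop transfer function: T(s) = K_p·G(s)/(1 + K_p·G(s)) = 14.63/(s + 7.1 + 14.63) = 14.63/(s + 21.73).
The closed-loop pole is at s = −21.73.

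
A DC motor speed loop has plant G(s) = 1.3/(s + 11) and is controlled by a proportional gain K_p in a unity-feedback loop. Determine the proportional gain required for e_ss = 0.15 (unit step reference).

For a type-0 loop with proportional control, e_ss = 1/(1 + K_p·G(0)).
G(0) = 0.1182. Require 1/(1 + K_p·0.1182) = 0.15, so 1 + 0.1182·K_p = 6.667.
K_p = (6.667 − 1)/0.1182 = 47.9.

K_p = 47.9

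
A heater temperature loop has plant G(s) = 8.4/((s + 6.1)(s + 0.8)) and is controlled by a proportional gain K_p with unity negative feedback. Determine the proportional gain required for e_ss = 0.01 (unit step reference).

K_p = 57.5

The loop is type 0, so e_ss(step) = 1/(1 + K_pos) with K_pos = K_p·G(0).
G(0) = 1.721. Require 1/(1 + K_p·1.721) = 0.01, so 1 + 1.721·K_p = 100.
K_p = (100 − 1)/1.721 = 57.5.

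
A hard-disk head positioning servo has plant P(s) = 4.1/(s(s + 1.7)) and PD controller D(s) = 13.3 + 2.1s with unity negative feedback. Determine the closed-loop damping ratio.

ζ = 0.698

Forward path: (13.3 + 2.1s)·4.1/(s(s+1.7)). The closed-loop characteristic equation is s² + (1.7 + 4.1·2.1)s + 4.1·13.3 = 0.
That is s² + 10.31s + 54.53 = 0, so ω_n = 7.384 rad/s and ζ = 10.31/(2·7.384) = 0.6981.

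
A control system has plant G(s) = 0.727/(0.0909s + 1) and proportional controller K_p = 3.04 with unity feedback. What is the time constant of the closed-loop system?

Closed loop: T(s) = K_p·G/(1+K_p·G) = 2.21/(0.0909s + 1 + 2.21), with pole at s = −(1 + 2.21)/0.0909 = −35.31.
Closed-loop time constant τ = 1/35.31 = 0.0283 s.

τ = 0.0283 s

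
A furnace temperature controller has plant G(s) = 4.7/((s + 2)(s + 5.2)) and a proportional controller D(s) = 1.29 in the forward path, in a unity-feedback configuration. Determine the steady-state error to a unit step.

0.632

The loop is type 0. Static position error constant K_pos = D(0)·G(0) = 1.29·0.4519 = 0.583.
Steady-state error to a unit step: e_ss = 1/(1+K_pos) = 1/1.583 = 0.632.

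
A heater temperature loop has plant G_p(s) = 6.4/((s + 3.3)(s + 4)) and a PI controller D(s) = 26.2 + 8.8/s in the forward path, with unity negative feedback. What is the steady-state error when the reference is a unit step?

The open loop D(s)G_p(s) has a pole at the origin (type 1), so the static position error constant is infinite and e_ss = 1/(1+∞) = 0.

0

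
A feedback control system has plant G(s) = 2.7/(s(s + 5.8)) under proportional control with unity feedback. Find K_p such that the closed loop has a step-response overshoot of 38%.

K_p = 36

From %OS = 100·exp(−πζ/√(1−ζ²)) = 38%, ζ = −ln(0.38)/√(π²+ln²(0.38)) = 0.2943.
Characteristic equation s² + 5.8s + 2.7K_p = 0 gives ζ = 5.8/(2√(2.7K_p)).
Setting ζ = 0.2943: √(2.7K_p) = 5.8/(2·0.2943) = 9.852, so K_p = 97.07/2.7 = 36.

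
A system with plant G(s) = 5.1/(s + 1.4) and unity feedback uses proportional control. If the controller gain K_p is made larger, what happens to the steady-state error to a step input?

e_ss = 1/(1 + K_p·G(0)); a larger K_p raises the denominator, so e_ss decreases.

decrease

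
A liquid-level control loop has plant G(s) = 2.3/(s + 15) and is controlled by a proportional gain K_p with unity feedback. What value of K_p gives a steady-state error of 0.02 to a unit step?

K_p = 320

For a type-0 loop with proportional control, e_ss = 1/(1 + K_p·G(0)).
G(0) = 0.1533. Require 1/(1 + K_p·0.1533) = 0.02, so 1 + 0.1533·K_p = 50.
K_p = (50 − 1)/0.1533 = 320.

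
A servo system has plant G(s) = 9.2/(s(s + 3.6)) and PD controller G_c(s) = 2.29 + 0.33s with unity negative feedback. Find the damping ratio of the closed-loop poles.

ζ = 0.723

Forward path: (2.29 + 0.33s)·9.2/(s(s+3.6)). The closed-loop characteristic equation is s² + (3.6 + 9.2·0.33)s + 9.2·2.29 = 0.
That is s² + 6.636s + 21.07 = 0, so ω_n = 4.59 rad/s and ζ = 6.636/(2·4.59) = 0.7229.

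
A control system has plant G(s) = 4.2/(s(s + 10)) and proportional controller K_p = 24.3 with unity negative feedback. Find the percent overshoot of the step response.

16.7%

The closed-loop denominator s² + 10s + 102.1 gives ω_n = √102.1 = 10.1 and ζ = 10/(2ω_n) = 0.4949.
%OS = 100·exp(−πζ/√(1−ζ²)) = 100·exp(−π·0.4949/√0.755) = 16.7%.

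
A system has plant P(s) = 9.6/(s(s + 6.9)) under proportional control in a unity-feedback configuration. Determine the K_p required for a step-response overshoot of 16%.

From %OS = 100·exp(−πζ/√(1−ζ²)) = 16%, ζ = −ln(0.16)/√(π²+ln²(0.16)) = 0.5039.
Characteristic equation s² + 6.9s + 9.6K_p = 0 gives ζ = 6.9/(2√(9.6K_p)).
Setting ζ = 0.5039: √(9.6K_p) = 6.9/(2·0.5039) = 6.847, so K_p = 46.88/9.6 = 4.88.

K_p = 4.88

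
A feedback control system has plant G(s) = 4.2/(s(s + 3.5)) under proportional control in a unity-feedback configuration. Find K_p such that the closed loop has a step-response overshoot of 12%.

K_p = 2.33

From %OS = 100·exp(−πζ/√(1−ζ²)) = 12%, ζ = −ln(0.12)/√(π²+ln²(0.12)) = 0.5594.
Characteristic equation s² + 3.5s + 4.2K_p = 0 gives ζ = 3.5/(2√(4.2K_p)).
Setting ζ = 0.5594: √(4.2K_p) = 3.5/(2·0.5594) = 3.128, so K_p = 9.786/4.2 = 2.33.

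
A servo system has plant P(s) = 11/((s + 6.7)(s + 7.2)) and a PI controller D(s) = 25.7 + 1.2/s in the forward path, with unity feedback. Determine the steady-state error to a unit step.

0

The open loop D(s)P(s) has a pole at the origin (type 1), so the static position error constant is infinite and e_ss = 1/(1+∞) = 0.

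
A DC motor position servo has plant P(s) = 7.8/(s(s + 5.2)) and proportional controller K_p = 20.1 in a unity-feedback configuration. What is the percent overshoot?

From 1 + K_pP(s) = 0: s² + 5.2s + 156.8 = 0 ⇒ ω_n = 12.52, ζ = 0.2076.
%OS = 100·exp(−πζ/√(1−ζ²)) = 100·exp(−π·0.2076/√0.9569) = 51.3%.

51.3%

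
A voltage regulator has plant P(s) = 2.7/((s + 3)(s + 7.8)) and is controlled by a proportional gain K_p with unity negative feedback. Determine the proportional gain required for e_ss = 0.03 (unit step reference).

For a type-0 loop with proportional control, e_ss = 1/(1 + K_p·P(0)).
P(0) = 0.1154. Require 1/(1 + K_p·0.1154) = 0.03, so 1 + 0.1154·K_p = 33.33.
K_p = (33.33 − 1)/0.1154 = 280.

K_p = 280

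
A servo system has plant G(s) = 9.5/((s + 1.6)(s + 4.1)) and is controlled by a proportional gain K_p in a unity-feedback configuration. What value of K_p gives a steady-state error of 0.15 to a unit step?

K_p = 3.91

Steady-state error for a unit step on this type-0 loop is 1/(1 + K_p·G(0)).
G(0) = 1.448. Require 1/(1 + K_p·1.448) = 0.15, so 1 + 1.448·K_p = 6.667.
K_p = (6.667 − 1)/1.448 = 3.91.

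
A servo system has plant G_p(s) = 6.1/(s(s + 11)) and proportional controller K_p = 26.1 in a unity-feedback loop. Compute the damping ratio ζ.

The closed-loop denominator is s(s+11) + 26.1·6.1 = s² + 11s + 159.2.
So ω_n² = 159.2 ⇒ ω_n = 12.62 rad/s, and ζ = 11/(2ω_n) = 0.436.

ζ = 0.436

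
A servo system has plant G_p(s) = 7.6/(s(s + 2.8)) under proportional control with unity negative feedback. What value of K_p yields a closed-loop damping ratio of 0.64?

K_p = 0.63

Closed-loop characteristic equation: s² + 2.8s + K_p·7.6 = 0.
So ω_n = √(7.6K_p) and 2ζω_n = 2.8, giving ζ = 2.8/(2√(7.6K_p)).
Setting ζ = 0.64: √(7.6K_p) = 2.8/(2·0.64) = 2.188, so K_p = 4.785/7.6 = 0.63.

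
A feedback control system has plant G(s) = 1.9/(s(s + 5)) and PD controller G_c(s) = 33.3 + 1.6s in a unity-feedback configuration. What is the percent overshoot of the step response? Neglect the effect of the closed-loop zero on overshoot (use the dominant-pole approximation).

Forward path: (33.3 + 1.6s)·1.9/(s(s+5)). The closed-loop characteristic equation is s² + (5 + 1.9·1.6)s + 1.9·33.3 = 0.
That is s² + 8.04s + 63.27 = 0, so ω_n = 7.954 rad/s and ζ = 8.04/(2·7.954) = 0.5054.
%OS = 100·exp(−πζ/√(1−ζ²)) = 15.9%.

15.9%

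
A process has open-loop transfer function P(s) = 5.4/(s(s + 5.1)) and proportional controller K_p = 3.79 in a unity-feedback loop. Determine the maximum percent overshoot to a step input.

11.7%

The closed-loop denominator s² + 5.1s + 20.47 gives ω_n = √20.47 = 4.524 and ζ = 5.1/(2ω_n) = 0.5637.
%OS = 100·exp(−πζ/√(1−ζ²)) = 100·exp(−π·0.5637/√0.6823) = 11.7%.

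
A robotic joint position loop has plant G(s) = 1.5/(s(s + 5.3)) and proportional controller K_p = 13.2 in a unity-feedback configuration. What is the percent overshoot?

9.74%

The closed-loop denominator s² + 5.3s + 19.8 gives ω_n = √19.8 = 4.45 and ζ = 5.3/(2ω_n) = 0.5955.
%OS = 100·exp(−πζ/√(1−ζ²)) = 100·exp(−π·0.5955/√0.6453) = 9.74%.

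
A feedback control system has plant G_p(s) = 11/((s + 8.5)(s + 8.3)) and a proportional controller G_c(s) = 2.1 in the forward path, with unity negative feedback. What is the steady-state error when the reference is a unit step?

0.753

The loop is type 0. Static position error constant K_pos = G_c(0)·G_p(0) = 2.1·0.1559 = 0.3274.
Steady-state error to a unit step: e_ss = 1/(1+K_pos) = 1/1.327 = 0.753.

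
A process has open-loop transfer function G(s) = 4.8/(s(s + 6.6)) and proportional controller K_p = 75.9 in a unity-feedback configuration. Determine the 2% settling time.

From 1 + K_pG(s) = 0: s² + 6.6s + 364.3 = 0 ⇒ ω_n = 19.09, ζ = 0.1729.
2% settling time T_s ≈ 4/(ζω_n) = 4/3.3 = 1.21 s.

T_s ≈ 1.21 s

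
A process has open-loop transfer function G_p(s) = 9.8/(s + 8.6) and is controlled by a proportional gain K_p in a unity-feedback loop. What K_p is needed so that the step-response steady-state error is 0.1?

The loop is type 0, so e_ss(step) = 1/(1 + K_pos) with K_pos = K_p·G_p(0).
G_p(0) = 1.14. Require 1/(1 + K_p·1.14) = 0.1, so 1 + 1.14·K_p = 10.
K_p = (10 − 1)/1.14 = 7.9.

K_p = 7.9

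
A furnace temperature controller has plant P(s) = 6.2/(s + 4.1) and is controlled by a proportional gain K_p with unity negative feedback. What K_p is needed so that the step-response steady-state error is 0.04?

K_p = 15.9

For a type-0 loop with proportional control, e_ss = 1/(1 + K_p·P(0)).
P(0) = 1.512. Require 1/(1 + K_p·1.512) = 0.04, so 1 + 1.512·K_p = 25.
K_p = (25 − 1)/1.512 = 15.9.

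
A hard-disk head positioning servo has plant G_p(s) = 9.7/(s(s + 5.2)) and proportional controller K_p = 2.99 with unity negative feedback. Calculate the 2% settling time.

Closed-loop characteristic equation: s² + 5.2s + 29 = 0, so ω_n = 5.385 rad/s and ζ = 5.2/(2·5.385) = 0.4828.
2% settling time T_s ≈ 4/(ζω_n) = 4/2.6 = 1.54 s.

T_s ≈ 1.54 s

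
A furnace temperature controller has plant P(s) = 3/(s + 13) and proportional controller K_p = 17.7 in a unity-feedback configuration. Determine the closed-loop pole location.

Closed-loop transfer function: T(s) = K_p·P(s)/(1 + K_p·P(s)) = 53.1/(s + 13 + 53.1) = 53.1/(s + 66.1).
The closed-loop pole is at s = −66.1.

s = -66.1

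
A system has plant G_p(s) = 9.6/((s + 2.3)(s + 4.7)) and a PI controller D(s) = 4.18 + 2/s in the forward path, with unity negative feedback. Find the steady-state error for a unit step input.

The open loop D(s)G_p(s) has a pole at the origin (type 1), so the static position error constant is infinite and e_ss = 1/(1+∞) = 0.

0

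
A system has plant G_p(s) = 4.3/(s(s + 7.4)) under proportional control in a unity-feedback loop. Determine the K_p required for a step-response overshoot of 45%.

From %OS = 100·exp(−πζ/√(1−ζ²)) = 45%, ζ = −ln(0.45)/√(π²+ln²(0.45)) = 0.2463.
Characteristic equation s² + 7.4s + 4.3K_p = 0 gives ζ = 7.4/(2√(4.3K_p)).
Setting ζ = 0.2463: √(4.3K_p) = 7.4/(2·0.2463) = 15.02, so K_p = 225.6/4.3 = 52.5.

K_p = 52.5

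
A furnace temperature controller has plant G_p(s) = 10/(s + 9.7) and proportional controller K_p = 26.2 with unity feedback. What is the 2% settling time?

Closed-loop transfer function: T(s) = K_p·G_p(s)/(1 + K_p·G_p(s)) = 262/(s + 9.7 + 262) = 262/(s + 271.7).
Time constant τ = 1/271.7 = 0.003681 s, so the 2% settling time is about 4τ = 0.0147 s.

T_s ≈ 0.0147 s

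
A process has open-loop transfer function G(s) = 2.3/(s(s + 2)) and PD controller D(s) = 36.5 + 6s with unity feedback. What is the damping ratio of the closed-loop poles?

ζ = 0.862

Forward path: (36.5 + 6s)·2.3/(s(s+2)). The closed-loop characteristic equation is s² + (2 + 2.3·6)s + 2.3·36.5 = 0.
That is s² + 15.8s + 83.95 = 0, so ω_n = 9.162 rad/s and ζ = 15.8/(2·9.162) = 0.8622.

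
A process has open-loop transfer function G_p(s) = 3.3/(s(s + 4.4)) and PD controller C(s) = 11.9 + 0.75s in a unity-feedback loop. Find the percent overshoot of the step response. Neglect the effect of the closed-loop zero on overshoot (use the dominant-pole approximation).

12.7%

Forward path: (11.9 + 0.75s)·3.3/(s(s+4.4)). The closed-loop characteristic equation is s² + (4.4 + 3.3·0.75)s + 3.3·11.9 = 0.
That is s² + 6.875s + 39.27 = 0, so ω_n = 6.267 rad/s and ζ = 6.875/(2·6.267) = 0.5485.
%OS = 100·exp(−πζ/√(1−ζ²)) = 12.7%.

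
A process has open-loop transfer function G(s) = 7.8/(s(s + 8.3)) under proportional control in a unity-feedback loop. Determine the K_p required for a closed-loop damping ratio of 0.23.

Closed-loop characteristic equation: s² + 8.3s + K_p·7.8 = 0.
So ω_n = √(7.8K_p) and 2ζω_n = 8.3, giving ζ = 8.3/(2√(7.8K_p)).
Setting ζ = 0.23: √(7.8K_p) = 8.3/(2·0.23) = 18.04, so K_p = 325.6/7.8 = 41.7.

K_p = 41.7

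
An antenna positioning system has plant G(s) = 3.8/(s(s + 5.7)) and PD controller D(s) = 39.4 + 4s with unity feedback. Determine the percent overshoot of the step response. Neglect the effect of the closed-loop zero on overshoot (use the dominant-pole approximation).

0.576%

Forward path: (39.4 + 4s)·3.8/(s(s+5.7)). The closed-loop characteristic equation is s² + (5.7 + 3.8·4)s + 3.8·39.4 = 0.
That is s² + 20.9s + 149.7 = 0, so ω_n = 12.24 rad/s and ζ = 20.9/(2·12.24) = 0.854.
%OS = 100·exp(−πζ/√(1−ζ²)) = 0.576%.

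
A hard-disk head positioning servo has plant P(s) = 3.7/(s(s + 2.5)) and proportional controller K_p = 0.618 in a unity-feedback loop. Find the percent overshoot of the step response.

0.99%

The closed-loop denominator s² + 2.5s + 2.287 gives ω_n = √2.287 = 1.512 and ζ = 2.5/(2ω_n) = 0.8266.
%OS = 100·exp(−πζ/√(1−ζ²)) = 100·exp(−π·0.8266/√0.3167) = 0.99%.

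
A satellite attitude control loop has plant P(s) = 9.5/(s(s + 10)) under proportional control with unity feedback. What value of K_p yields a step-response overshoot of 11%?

From %OS = 100·exp(−πζ/√(1−ζ²)) = 11%, ζ = −ln(0.11)/√(π²+ln²(0.11)) = 0.5749.
Characteristic equation s² + 10s + 9.5K_p = 0 gives ζ = 10/(2√(9.5K_p)).
Setting ζ = 0.5749: √(9.5K_p) = 10/(2·0.5749) = 8.697, so K_p = 75.64/9.5 = 7.96.

K_p = 7.96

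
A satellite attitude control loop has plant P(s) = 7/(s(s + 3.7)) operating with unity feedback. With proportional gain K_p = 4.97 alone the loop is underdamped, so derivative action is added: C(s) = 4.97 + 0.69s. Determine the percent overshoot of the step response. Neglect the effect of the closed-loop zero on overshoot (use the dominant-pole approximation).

Forward path: (4.97 + 0.69s)·7/(s(s+3.7)). The closed-loop characteristic equation is s² + (3.7 + 7·0.69)s + 7·4.97 = 0.
That is s² + 8.53s + 34.79 = 0, so ω_n = 5.898 rad/s and ζ = 8.53/(2·5.898) = 0.7231.
%OS = 100·exp(−πζ/√(1−ζ²)) = 3.73%.

3.73%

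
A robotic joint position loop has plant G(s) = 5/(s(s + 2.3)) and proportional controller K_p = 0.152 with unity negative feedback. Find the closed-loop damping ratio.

1 + K_p·G(s) = 0 gives s² + 2.3s + 0.76 = 0.
So ω_n² = 0.76 ⇒ ω_n = 0.8718 rad/s, and ζ = 2.3/(2ω_n) = 1.32.

ζ = 1.32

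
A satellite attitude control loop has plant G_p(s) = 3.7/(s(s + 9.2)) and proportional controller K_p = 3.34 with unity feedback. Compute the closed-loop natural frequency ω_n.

ω_n = 3.52 rad/s

With unity feedback the closed-loop characteristic equation is s² + 9.2s + 3.34·3.7 = s² + 9.2s + 12.36 = 0.
So ω_n² = 12.36 ⇒ ω_n = 3.515 rad/s, and ζ = 9.2/(2ω_n) = 1.31.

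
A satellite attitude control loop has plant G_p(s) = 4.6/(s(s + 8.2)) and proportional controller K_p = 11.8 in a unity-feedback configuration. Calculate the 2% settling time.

T_s ≈ 0.976 s

From 1 + K_pG_p(s) = 0: s² + 8.2s + 54.28 = 0 ⇒ ω_n = 7.367, ζ = 0.5565.
2% settling time T_s ≈ 4/(ζω_n) = 4/4.1 = 0.976 s.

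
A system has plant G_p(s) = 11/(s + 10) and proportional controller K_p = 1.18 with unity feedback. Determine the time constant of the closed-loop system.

τ = 0.0435 s

Closed-loop transfer function: T(s) = K_p·G_p(s)/(1 + K_p·G_p(s)) = 12.98/(s + 10 + 12.98) = 12.98/(s + 22.98).
Time constant τ = 1/22.98 = 0.0435 s.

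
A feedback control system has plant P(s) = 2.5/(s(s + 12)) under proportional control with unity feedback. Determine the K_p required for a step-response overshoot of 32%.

K_p = 124

From %OS = 100·exp(−πζ/√(1−ζ²)) = 32%, ζ = −ln(0.32)/√(π²+ln²(0.32)) = 0.341.
Characteristic equation s² + 12s + 2.5K_p = 0 gives ζ = 12/(2√(2.5K_p)).
Setting ζ = 0.341: √(2.5K_p) = 12/(2·0.341) = 17.6, so K_p = 309.7/2.5 = 124.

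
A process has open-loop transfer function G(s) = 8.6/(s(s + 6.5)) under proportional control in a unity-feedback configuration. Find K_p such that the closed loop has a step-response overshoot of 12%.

K_p = 3.92

From %OS = 100·exp(−πζ/√(1−ζ²)) = 12%, ζ = −ln(0.12)/√(π²+ln²(0.12)) = 0.5594.
Characteristic equation s² + 6.5s + 8.6K_p = 0 gives ζ = 6.5/(2√(8.6K_p)).
Setting ζ = 0.5594: √(8.6K_p) = 6.5/(2·0.5594) = 5.81, so K_p = 33.75/8.6 = 3.92.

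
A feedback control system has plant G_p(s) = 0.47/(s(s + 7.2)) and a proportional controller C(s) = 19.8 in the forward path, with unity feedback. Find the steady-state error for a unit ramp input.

0.774

The loop has one pole at the origin (type 1). Velocity error constant K_v = lim_{s→0} s·C(s)G_p(s) = 19.8·0.47/7.2 = 1.292.
Steady-state error to a unit ramp: e_ss = 1/K_v = 0.774.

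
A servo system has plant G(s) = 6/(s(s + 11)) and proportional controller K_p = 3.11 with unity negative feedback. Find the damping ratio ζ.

1 + K_p·G(s) = 0 gives s² + 11s + 18.66 = 0.
Matching s² + 2ζω_n s + ω_n²: ω_n = √18.66 = 4.32 rad/s and 2ζω_n = 11, so ζ = 11/(2·4.32) = 1.27.

ζ = 1.27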